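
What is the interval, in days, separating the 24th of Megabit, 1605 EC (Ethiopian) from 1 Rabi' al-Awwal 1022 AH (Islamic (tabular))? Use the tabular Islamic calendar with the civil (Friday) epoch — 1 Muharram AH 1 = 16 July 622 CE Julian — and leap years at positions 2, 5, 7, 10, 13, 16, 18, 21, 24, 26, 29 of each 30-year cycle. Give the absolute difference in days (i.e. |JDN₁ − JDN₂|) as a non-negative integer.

First date → JDN 2310285; second date → JDN 2310307.
The interval is |2310285 − 2310307| = 22 days.

22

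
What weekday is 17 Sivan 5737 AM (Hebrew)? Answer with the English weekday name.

Friday

Equivalently 3 June 1977 Gregorian, JDN 2443298.
2443298 ≡ 4 (mod 7); counting from Monday = 0 gives Friday.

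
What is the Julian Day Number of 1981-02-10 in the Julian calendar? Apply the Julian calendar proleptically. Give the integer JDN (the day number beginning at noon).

In the Gregorian calendar the same day is 23 February 1981.
JDN 2400001 is 17 November 1858 CE (Gregorian), MJD 0; the target day is +44658 days from there, so JDN = 2444659.

2444659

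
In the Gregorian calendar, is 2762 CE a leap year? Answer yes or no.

no

2762 is not divisible by 4, so it is a common year.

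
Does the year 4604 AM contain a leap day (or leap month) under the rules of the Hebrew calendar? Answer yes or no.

Hebrew year 4604 is year 6 of its 19-year Metonic cycle; leap years are at positions 3, 6, 8, 11, 14, 17, 19, so it is a leap year (13 months).

yes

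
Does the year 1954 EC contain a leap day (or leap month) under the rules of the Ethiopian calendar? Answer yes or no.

1954 mod 4 = 2; in the Ethiopian calendar a year is leap when year mod 4 = 3, so it is a common year.

no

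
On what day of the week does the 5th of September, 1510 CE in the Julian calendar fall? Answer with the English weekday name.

In the proleptic Gregorian calendar this is 15 September 1510 (JDN 2272833).
Since JDN mod 7 = 3 (0 = Monday), the day is Thursday.

Thursday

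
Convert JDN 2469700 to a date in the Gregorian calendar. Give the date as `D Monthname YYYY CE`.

15 September 2049 CE

JDN 2451545 is 1 Jan 2000; 2469700 is +18155 days from there.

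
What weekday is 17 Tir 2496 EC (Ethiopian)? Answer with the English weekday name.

In the Gregorian calendar this is 30 January 2504 (JDN 2635656).
JDN 2635656 mod 7 = 2, and JDN 0 was a Monday, so this is a Wednesday.

Wednesday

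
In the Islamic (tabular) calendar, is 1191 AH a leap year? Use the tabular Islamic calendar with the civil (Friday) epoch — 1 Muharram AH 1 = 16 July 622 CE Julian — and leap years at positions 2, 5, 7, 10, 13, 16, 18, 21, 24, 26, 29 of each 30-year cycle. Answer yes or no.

Year 1191 AH is year 21 of its 30-year cycle; leap positions are 2, 5, 7, 10, 13, 16, 18, 21, 24, 26, 29, so it is a leap year (355 days).

yes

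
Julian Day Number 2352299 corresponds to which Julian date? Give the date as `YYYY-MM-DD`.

JDN 2352299 is 10 April 1728 in the Gregorian calendar.
In the Julian calendar that day is 1728-03-30.

1728-03-30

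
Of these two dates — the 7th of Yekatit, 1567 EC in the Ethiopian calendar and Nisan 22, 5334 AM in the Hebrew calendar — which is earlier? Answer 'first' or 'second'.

second

First date → JDN 2296358; second date → JDN 2296064.
JDN 2296064 < JDN 2296358, so the second date is earlier.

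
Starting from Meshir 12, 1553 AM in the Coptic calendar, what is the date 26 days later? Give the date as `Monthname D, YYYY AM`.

The starting date is JDN 2392059; 2392059 + 26 = 2392085.
JDN 2392085 corresponds to Paremhat 8, 1553 AM.

Paremhat 8, 1553 AM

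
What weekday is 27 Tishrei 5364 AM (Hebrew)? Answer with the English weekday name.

In the Gregorian calendar this is 2 October 1603 (JDN 2306818).
2306818 ≡ 3 (mod 7); counting from Monday = 0 gives Thursday.

Thursday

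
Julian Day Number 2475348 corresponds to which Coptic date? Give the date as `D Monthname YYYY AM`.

24 Meshir 1781 AM

The Gregorian equivalent of JDN 2475348 is 3 March 2065.
In the Coptic calendar that day is 24 Meshir 1781 AM.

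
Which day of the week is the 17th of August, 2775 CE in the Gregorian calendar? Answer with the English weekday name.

Sunday

JDN 2734836 mod 7 = 6, and JDN 0 was a Monday, so this is a Sunday.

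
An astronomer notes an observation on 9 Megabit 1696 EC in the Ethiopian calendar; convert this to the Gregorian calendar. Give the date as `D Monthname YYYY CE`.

16 March 1704 CE

Julian Day Number of the source date = 2343508.
Converting JDN 2343508 to the Gregorian calendar gives 16 March 1704 CE.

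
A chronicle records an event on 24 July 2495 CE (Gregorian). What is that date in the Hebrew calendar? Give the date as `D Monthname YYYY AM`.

Julian Day Number of the source date = 2632545.
Converting JDN 2632545 to the Hebrew calendar gives 2 Av 6255 AM.

2 Av 6255 AM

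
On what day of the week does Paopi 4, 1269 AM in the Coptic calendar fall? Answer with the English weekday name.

In the proleptic Gregorian calendar this is 11 October 1552 (JDN 2288200).
JDN 2288200 mod 7 = 5, and JDN 0 was a Monday, so this is a Saturday.

Saturday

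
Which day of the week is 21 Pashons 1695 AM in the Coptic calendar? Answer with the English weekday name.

This is JDN 2444023 (29 May 1979 Gregorian).
Since JDN mod 7 = 1 (0 = Monday), the day is Tuesday.

Tuesday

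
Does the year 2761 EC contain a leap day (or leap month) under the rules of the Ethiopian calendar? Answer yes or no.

no

2761 mod 4 = 1; in the Ethiopian calendar a year is leap when year mod 4 = 3, so it is a common year.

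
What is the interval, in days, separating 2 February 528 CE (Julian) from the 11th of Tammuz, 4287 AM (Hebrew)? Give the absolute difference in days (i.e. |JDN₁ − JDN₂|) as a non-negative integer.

JDN of the first date = 1913942.
JDN of the second date = 1913722.
|1913722 − 1913942| = 220.

220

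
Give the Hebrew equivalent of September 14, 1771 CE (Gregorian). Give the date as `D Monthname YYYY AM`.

Both dates share Julian Day Number 2368161; in the Hebrew calendar that is 6 Tishrei 5532 AM.

6 Tishrei 5532 AM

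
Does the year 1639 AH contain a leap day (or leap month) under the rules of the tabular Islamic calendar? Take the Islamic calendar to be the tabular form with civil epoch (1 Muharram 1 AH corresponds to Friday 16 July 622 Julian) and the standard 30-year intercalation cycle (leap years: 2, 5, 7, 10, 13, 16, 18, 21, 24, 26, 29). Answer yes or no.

no

Year 1639 AH is year 19 of its 30-year cycle; leap positions are 2, 5, 7, 10, 13, 16, 18, 21, 24, 26, 29, so it is a common year (354 days).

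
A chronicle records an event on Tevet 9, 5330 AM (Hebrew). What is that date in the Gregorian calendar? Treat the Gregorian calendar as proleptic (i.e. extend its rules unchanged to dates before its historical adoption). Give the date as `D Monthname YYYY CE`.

27 December 1569 CE

Both dates share Julian Day Number 2294486; in the Gregorian calendar that is 27 December 1569 CE.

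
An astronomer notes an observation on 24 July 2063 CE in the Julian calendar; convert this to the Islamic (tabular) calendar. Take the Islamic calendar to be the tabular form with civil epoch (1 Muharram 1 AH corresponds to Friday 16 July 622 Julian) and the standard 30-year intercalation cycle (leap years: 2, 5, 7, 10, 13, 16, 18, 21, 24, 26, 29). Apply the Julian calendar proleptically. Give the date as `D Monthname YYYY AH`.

11 Rabi' al-Thani 1486 AH

The source date corresponds to 6 August 2063 in the Gregorian calendar (JDN 2474773).
That day falls on 11 Rabi' al-Thani 1486 AH in the tabular Islamic calendar.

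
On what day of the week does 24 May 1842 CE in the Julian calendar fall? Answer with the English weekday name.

Equivalently 5 June 1842 Gregorian, JDN 2393992.
2393992 ≡ 6 (mod 7); counting from Monday = 0 gives Sunday.

Sunday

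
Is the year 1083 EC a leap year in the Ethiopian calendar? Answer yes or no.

1083 mod 4 = 3; in the Ethiopian calendar a year is leap when year mod 4 = 3, so it is a leap year.

yes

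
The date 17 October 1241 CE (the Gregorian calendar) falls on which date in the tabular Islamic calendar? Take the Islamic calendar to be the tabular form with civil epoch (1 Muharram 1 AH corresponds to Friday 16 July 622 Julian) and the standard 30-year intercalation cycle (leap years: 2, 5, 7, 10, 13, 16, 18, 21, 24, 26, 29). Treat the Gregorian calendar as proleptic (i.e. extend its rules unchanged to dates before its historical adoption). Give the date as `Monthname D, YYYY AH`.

Julian Day Number of the source date = 2174616.
Converting JDN 2174616 to the tabular Islamic calendar gives 2 Rabi' al-Thani 639 AH.

Rabi' al-Thani 2, 639 AH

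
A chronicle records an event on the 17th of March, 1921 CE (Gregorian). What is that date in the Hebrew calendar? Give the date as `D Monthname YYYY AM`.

7 Adar II 5681 AM

Both dates share Julian Day Number 2422766; in the Hebrew calendar that is 7 Adar II 5681 AM.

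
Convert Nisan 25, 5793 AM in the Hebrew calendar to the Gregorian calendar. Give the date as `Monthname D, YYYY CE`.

April 24, 2033 CE

Both dates share Julian Day Number 2463712; in the Gregorian calendar that is 24 April 2033 CE.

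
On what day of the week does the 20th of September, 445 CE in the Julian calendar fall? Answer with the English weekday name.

Thursday

Equivalently 21 September 445 Gregorian, JDN 1883857.
JDN 1883857 mod 7 = 3, and JDN 0 was a Monday, so this is a Thursday.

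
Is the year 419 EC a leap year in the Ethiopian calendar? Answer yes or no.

419 mod 4 = 3; in the Ethiopian calendar a year is leap when year mod 4 = 3, so it is a leap year.

yes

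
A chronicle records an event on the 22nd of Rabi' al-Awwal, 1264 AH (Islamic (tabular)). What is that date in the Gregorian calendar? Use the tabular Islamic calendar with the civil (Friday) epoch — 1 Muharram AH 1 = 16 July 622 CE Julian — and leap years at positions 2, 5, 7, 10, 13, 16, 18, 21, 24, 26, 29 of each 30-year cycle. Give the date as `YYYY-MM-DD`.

1848-02-27

Both dates share Julian Day Number 2396085; in the Gregorian calendar that is 27 February 1848 CE.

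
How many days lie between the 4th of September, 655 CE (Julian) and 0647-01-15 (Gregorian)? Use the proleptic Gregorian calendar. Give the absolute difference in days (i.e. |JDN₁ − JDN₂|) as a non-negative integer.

3157

First date → JDN 1960543; second date → JDN 1957386.
The interval is |1960543 − 1957386| = 3157 days.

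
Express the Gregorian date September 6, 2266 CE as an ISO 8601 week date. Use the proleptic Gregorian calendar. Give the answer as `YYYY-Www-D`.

The weekday is Thursday (ISO weekday 4).
That Thursday belongs to ISO week 36 of ISO year 2266.

2266-W36-4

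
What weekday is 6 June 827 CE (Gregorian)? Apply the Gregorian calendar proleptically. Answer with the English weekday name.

JDN 2023272 mod 7 = 6, and JDN 0 was a Monday, so this is a Sunday.

Sunday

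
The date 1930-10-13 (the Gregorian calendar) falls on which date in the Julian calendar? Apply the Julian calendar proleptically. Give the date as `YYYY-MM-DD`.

1930-09-30

For dates in this range the Gregorian date is 13 days ahead of the Julian.
13 October 1930 Gregorian − 13 days → 30 September 1930 Julian.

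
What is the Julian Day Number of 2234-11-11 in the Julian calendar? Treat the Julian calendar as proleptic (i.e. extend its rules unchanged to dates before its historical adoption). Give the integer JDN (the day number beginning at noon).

Equivalently 26 November 2234 (Gregorian).
JDN 2400001 is 17 November 1858 CE (Gregorian), MJD 0; the target day is +137340 days from there, so JDN = 2537341.

2537341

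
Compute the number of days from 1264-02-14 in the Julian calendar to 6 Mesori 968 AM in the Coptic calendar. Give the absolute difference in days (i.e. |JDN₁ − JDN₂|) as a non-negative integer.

JDN of the first date = 2182778.
JDN of the second date = 2178562.
|2178562 − 2182778| = 4216.

4216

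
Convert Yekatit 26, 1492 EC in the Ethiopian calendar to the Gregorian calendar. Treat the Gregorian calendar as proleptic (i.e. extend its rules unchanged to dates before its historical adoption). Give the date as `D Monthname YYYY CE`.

2 March 1500 CE

Julian Day Number of the source date = 2268984.
Converting JDN 2268984 to the Gregorian calendar gives 2 March 1500 CE.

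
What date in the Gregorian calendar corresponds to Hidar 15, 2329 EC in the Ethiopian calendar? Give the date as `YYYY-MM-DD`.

2336-11-27

Both dates share Julian Day Number 2574597; in the Gregorian calendar that is 27 November 2336 CE.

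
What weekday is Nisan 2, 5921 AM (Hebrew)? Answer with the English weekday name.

This is JDN 2510437 (29 March 2161 Gregorian).
2510437 ≡ 6 (mod 7); counting from Monday = 0 gives Sunday.

Sunday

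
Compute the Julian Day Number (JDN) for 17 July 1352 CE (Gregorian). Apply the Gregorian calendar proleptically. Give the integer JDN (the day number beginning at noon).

2215066

JDN 2299161 is 15 October 1582 CE (Gregorian); the target day is −84095 days from there, so JDN = 2215066.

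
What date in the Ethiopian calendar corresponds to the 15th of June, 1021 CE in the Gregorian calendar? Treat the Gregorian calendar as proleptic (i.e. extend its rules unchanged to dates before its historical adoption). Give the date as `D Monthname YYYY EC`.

Julian Day Number of the source date = 2094138.
Converting JDN 2094138 to the Ethiopian calendar gives 15 Sene 1013 EC.

15 Sene 1013 EC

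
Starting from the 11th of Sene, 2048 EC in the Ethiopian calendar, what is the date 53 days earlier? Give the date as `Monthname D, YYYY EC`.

Miyazya 18, 2048 EC

The starting date is JDN 2472168; 2472168 − 53 = 2472115.
JDN 2472115 corresponds to Miyazya 18, 2048 EC.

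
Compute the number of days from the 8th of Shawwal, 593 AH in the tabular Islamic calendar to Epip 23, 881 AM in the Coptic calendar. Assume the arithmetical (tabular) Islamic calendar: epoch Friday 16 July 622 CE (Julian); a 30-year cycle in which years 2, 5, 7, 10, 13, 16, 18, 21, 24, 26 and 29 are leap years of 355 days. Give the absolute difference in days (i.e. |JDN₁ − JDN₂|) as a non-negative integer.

First date → JDN 2158498; second date → JDN 2146772.
The interval is |2158498 − 2146772| = 11726 days.

11726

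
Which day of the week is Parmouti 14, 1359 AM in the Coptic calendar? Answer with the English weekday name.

Sunday

This is JDN 2321262 (19 April 1643 Gregorian).
2321262 ≡ 6 (mod 7); counting from Monday = 0 gives Sunday.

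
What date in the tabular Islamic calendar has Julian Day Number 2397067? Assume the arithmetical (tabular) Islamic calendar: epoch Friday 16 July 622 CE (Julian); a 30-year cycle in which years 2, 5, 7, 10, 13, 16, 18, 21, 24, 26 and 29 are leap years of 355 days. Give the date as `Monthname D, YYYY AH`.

Dhu al-Hijjah 29, 1266 AH

JDN 2397067 is 5 November 1850 in the Gregorian calendar.
In the tabular Islamic calendar that day is Dhu al-Hijjah 29, 1266 AH.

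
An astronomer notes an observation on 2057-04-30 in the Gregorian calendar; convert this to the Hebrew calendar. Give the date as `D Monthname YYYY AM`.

Julian Day Number of the source date = 2472484.
Converting JDN 2472484 to the Hebrew calendar gives 26 Nisan 5817 AM.

26 Nisan 5817 AM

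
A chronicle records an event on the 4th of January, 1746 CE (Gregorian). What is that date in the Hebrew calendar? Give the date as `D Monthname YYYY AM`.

12 Tevet 5506 AM

Both dates share Julian Day Number 2358777; in the Hebrew calendar that is 12 Tevet 5506 AM.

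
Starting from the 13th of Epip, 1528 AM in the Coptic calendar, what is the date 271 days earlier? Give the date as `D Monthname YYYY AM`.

JDN of the 13th of Epip, 1528 AM = 2383079.
2383079 − 271 = 2382808.
JDN 2382808 in the Coptic calendar is 12 Paopi 1528 AM.

12 Paopi 1528 AM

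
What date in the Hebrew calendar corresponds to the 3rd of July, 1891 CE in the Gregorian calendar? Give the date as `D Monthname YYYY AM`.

Both dates share Julian Day Number 2411917; in the Hebrew calendar that is 27 Sivan 5651 AM.

27 Sivan 5651 AM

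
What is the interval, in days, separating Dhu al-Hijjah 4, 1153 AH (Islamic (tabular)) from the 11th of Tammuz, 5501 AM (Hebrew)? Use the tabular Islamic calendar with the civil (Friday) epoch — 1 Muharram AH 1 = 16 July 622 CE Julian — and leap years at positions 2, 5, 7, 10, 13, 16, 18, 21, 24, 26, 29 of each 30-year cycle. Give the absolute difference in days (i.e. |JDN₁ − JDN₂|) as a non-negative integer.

125

JDN of the first date = 2356998.
JDN of the second date = 2357123.
|2357123 − 2356998| = 125.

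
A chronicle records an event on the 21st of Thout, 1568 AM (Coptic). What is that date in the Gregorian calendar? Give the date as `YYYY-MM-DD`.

Julian Day Number of the source date = 2397397.
Converting JDN 2397397 to the Gregorian calendar gives 1 October 1851 CE.

1851-10-01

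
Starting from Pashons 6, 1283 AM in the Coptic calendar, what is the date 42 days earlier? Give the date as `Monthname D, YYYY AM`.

Counting 42 days back from JDN 2293525 reaches JDN 2293483, which is Paremhat 24, 1283 AM.

Paremhat 24, 1283 AM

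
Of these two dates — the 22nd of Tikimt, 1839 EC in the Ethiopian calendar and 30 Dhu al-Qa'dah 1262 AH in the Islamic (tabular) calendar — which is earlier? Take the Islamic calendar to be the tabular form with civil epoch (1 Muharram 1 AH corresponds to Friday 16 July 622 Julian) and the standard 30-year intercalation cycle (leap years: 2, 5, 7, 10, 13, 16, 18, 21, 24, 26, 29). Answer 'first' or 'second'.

Converting both to JDN: 2395601 vs 2395620; the smaller is the first.

first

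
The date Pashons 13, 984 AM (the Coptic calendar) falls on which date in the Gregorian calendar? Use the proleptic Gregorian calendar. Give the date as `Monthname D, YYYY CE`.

May 15, 1268 CE

Julian Day Number of the source date = 2184323.
Converting JDN 2184323 to the Gregorian calendar gives 15 May 1268 CE.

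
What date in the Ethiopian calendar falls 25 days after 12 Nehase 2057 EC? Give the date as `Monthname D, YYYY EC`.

Meskerem 2, 2058 EC

JDN of 12 Nehase 2057 EC = 2475516.
2475516 + 25 = 2475541.
JDN 2475541 in the Ethiopian calendar is Meskerem 2, 2058 EC.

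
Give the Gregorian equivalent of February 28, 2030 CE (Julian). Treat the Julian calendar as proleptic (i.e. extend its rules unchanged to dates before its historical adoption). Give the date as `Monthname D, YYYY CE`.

The Julian–Gregorian offset here is 13 days (Julian trailing).
28 February 2030 Julian + 13 days → 13 March 2030 Gregorian.

March 13, 2030 CE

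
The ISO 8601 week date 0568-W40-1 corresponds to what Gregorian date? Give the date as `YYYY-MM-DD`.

ISO week 1 of 568 is the week containing the first Thursday of 568.
Week 40, day 1 (Monday) lands on 0568-10-03.

0568-10-03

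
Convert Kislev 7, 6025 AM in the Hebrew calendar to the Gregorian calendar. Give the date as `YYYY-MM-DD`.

2264-11-26

Julian Day Number of the source date = 2548299.
Converting JDN 2548299 to the Gregorian calendar gives 26 November 2264 CE.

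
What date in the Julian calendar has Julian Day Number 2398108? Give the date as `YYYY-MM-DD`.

1853-08-30

The Gregorian equivalent of JDN 2398108 is 11 September 1853.
In the Julian calendar that day is 1853-08-30.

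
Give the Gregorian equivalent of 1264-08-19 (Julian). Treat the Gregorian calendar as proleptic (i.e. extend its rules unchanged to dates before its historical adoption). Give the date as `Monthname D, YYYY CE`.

August 26, 1264 CE

At this point the Julian calendar is 7 days behind the Gregorian.
19 August 1264 Julian + 7 days → 26 August 1264 Gregorian.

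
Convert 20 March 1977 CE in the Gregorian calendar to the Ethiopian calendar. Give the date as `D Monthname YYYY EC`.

11 Megabit 1969 EC

Julian Day Number of the source date = 2443223.
Converting JDN 2443223 to the Ethiopian calendar gives 11 Megabit 1969 EC.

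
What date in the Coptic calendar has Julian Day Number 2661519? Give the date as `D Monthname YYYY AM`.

8 Hathor 2291 AM

JDN 2661519 is 21 November 2574 in the Gregorian calendar.
In the Coptic calendar that day is 8 Hathor 2291 AM.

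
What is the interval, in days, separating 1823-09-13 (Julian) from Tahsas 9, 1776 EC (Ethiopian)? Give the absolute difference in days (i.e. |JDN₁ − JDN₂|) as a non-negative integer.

First date → JDN 2387164; second date → JDN 2372638.
The interval is |2387164 − 2372638| = 14526 days.

14526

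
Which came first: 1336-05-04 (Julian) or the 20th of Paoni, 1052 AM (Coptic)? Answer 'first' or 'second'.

Converting both to JDN: 2209156 vs 2209197; the smaller is the first.

first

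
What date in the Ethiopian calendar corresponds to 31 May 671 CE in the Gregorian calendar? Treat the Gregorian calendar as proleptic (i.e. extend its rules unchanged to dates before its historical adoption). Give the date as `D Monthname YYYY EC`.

Both dates share Julian Day Number 1966288; in the Ethiopian calendar that is 3 Sene 663 EC.

3 Sene 663 EC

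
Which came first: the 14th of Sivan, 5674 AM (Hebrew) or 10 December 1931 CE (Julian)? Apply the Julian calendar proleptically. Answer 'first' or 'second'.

first

Converting both to JDN: 2420292 vs 2426699; the smaller is the first.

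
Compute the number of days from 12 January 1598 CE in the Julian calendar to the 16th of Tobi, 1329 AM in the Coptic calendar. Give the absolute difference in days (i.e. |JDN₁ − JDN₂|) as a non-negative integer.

JDN of the first date = 2304739.
JDN of the second date = 2310217.
|2310217 − 2304739| = 5478.

5478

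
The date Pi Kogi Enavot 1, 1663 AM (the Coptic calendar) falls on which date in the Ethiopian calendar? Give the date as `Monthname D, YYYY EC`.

Both dates share Julian Day Number 2432435; in the Ethiopian calendar that is 1 Pagume 1939 EC.

Pagume 1, 1939 EC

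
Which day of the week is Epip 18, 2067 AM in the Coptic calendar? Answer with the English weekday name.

Saturday

This is JDN 2579953 (28 July 2351 Gregorian).
JDN 2579953 mod 7 = 5, and JDN 0 was a Monday, so this is a Saturday.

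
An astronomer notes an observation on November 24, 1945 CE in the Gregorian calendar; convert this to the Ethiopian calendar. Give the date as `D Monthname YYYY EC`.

Both dates share Julian Day Number 2431784; in the Ethiopian calendar that is 15 Hidar 1938 EC.

15 Hidar 1938 EC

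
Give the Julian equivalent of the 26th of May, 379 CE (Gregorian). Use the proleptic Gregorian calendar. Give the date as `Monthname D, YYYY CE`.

For dates in this range the Gregorian date is 1 day ahead of the Julian.
26 May 379 Gregorian − 1 day → 25 May 379 Julian.

May 25, 379 CE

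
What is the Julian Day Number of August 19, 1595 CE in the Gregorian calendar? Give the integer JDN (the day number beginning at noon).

JDN 2451545 is 1 January 2000 CE (Gregorian); the target day is −147693 days from there, so JDN = 2303852.

2303852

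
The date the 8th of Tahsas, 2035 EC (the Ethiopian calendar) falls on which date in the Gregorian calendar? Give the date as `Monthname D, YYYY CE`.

Both dates share Julian Day Number 2467236; in the Gregorian calendar that is 17 December 2042 CE.

December 17, 2042 CE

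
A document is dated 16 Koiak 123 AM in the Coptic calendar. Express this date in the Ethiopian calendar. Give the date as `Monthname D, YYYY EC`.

Both dates share Julian Day Number 1869695; in the Ethiopian calendar that is 16 Tahsas 399 EC.

Tahsas 16, 399 EC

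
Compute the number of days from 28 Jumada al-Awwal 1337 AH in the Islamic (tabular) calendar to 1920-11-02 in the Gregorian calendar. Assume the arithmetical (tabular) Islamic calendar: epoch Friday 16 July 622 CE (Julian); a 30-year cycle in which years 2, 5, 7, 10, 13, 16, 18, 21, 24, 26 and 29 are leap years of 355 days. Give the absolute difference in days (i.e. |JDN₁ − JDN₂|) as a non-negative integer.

612

First date → JDN 2422019; second date → JDN 2422631.
The interval is |2422019 − 2422631| = 612 days.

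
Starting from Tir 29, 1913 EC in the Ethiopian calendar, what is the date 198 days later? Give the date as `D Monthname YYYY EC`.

17 Nehase 1913 EC

JDN of Tir 29, 1913 EC = 2422727.
2422727 + 198 = 2422925.
JDN 2422925 in the Ethiopian calendar is 17 Nehase 1913 EC.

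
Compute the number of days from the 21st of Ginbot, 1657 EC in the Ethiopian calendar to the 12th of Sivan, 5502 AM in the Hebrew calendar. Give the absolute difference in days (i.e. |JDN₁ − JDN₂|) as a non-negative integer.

JDN of the first date = 2329335.
JDN of the second date = 2357477.
|2357477 − 2329335| = 28142.

28142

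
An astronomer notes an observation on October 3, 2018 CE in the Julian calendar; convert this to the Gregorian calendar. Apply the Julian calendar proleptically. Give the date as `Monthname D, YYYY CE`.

October 16, 2018 CE

For dates in this range the Gregorian date is 13 days ahead of the Julian.
3 October 2018 Julian + 13 days → 16 October 2018 Gregorian.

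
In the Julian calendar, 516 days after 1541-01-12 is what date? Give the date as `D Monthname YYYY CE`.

The starting date is JDN 2283920; 2283920 + 516 = 2284436.
JDN 2284436 corresponds to 12 June 1542 CE.

12 June 1542 CE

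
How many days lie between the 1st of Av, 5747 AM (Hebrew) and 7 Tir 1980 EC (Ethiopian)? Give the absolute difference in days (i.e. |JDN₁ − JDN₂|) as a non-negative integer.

First date → JDN 2447004; second date → JDN 2447177.
The interval is |2447004 − 2447177| = 173 days.

173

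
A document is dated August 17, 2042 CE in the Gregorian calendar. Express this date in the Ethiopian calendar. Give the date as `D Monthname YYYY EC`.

Both dates share Julian Day Number 2467114; in the Ethiopian calendar that is 11 Nehase 2034 EC.

11 Nehase 2034 EC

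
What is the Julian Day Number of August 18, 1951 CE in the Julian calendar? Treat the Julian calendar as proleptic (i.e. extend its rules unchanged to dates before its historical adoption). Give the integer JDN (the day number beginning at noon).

2433890

In the Gregorian calendar the same day is 31 August 1951.
JDN 2451545 is 1 January 2000 CE (Gregorian); the target day is −17655 days from there, so JDN = 2433890.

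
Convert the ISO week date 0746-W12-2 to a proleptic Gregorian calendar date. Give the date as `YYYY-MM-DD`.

0746-03-19

ISO week 1 of 746 is the week containing the first Thursday of 746.
Week 12, day 2 (Tuesday) lands on 0746-03-19.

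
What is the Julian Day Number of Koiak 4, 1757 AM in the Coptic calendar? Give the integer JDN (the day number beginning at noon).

2466502

Equivalently 13 December 2040 (Gregorian).
JDN 2299161 is 15 October 1582 CE (Gregorian); the target day is +167341 days from there, so JDN = 2466502.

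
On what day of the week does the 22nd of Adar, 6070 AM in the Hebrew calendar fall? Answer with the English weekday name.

Friday

In the Gregorian calendar this is 25 March 2310 (JDN 2564853).
2564853 ≡ 4 (mod 7); counting from Monday = 0 gives Friday.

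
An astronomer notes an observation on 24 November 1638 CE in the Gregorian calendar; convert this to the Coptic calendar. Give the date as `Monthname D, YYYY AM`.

Hathor 18, 1355 AM

Julian Day Number of the source date = 2319655.
Converting JDN 2319655 to the Coptic calendar gives 18 Hathor 1355 AM.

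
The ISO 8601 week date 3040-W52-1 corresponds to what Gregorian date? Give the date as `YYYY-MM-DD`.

ISO week 1 of 3040 is the week containing the first Thursday of 3040.
Week 52, day 1 (Monday) lands on 3040-12-21.

3040-12-21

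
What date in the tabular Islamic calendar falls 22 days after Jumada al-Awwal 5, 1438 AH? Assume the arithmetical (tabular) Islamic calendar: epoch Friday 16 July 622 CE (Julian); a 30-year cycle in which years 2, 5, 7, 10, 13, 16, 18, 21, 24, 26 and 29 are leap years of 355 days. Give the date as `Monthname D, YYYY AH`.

Jumada al-Awwal 27, 1438 AH

Counting 22 days forward from JDN 2457787 reaches JDN 2457809, which is Jumada al-Awwal 27, 1438 AH.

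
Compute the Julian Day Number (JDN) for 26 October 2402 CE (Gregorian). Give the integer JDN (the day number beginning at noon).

JDN 2400001 is 17 November 1858 CE (Gregorian), MJD 0; the target day is +198670 days from there, so JDN = 2598671.

2598671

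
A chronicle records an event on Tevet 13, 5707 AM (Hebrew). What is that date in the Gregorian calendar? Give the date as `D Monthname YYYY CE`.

5 January 1947 CE

Julian Day Number of the source date = 2432191.
Converting JDN 2432191 to the Gregorian calendar gives 5 January 1947 CE.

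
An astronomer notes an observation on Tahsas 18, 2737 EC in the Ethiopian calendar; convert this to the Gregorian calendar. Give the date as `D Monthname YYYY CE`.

Both dates share Julian Day Number 2723652; in the Gregorian calendar that is 2 January 2745 CE.

2 January 2745 CE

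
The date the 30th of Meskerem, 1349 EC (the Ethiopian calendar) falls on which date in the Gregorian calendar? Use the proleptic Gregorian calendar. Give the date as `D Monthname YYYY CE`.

Julian Day Number of the source date = 2216607.
Converting JDN 2216607 to the Gregorian calendar gives 5 October 1356 CE.

5 October 1356 CE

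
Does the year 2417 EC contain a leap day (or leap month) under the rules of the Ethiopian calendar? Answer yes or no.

no

2417 mod 4 = 1; in the Ethiopian calendar a year is leap when year mod 4 = 3, so it is a common year.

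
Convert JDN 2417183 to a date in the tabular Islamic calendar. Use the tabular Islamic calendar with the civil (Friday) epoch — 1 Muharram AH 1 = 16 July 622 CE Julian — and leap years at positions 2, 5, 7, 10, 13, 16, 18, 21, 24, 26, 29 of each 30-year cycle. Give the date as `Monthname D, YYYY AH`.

Shawwal 5, 1323 AH

The Gregorian equivalent of JDN 2417183 is 3 December 1905.
In the tabular Islamic calendar that day is Shawwal 5, 1323 AH.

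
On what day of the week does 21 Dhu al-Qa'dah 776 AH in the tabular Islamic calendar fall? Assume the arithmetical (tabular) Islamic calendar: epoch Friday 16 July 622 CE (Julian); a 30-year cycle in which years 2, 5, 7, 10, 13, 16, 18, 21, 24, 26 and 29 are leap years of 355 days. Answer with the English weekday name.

Monday

This is JDN 2223389 (1 May 1375 Gregorian).
2223389 ≡ 0 (mod 7); counting from Monday = 0 gives Monday.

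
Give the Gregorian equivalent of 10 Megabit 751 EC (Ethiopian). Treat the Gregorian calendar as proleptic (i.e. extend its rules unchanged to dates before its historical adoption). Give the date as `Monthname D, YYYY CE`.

March 10, 759 CE

Julian Day Number of the source date = 1998347.
Converting JDN 1998347 to the Gregorian calendar gives 10 March 759 CE.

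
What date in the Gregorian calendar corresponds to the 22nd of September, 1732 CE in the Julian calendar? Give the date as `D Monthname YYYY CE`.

The Julian–Gregorian offset here is 11 days (Julian trailing).
22 September 1732 Julian + 11 days → 3 October 1732 Gregorian.

3 October 1732 CE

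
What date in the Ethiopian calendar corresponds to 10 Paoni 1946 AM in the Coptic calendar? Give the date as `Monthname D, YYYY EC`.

Both dates share Julian Day Number 2535720; in the Ethiopian calendar that is 10 Sene 2222 EC.

Sene 10, 2222 EC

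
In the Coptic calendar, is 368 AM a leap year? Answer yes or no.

368 mod 4 = 0; in the Coptic calendar a year is leap when year mod 4 = 3, so it is a common year.

no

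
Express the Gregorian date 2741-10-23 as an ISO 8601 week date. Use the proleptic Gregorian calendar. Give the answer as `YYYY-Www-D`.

2741-W43-4

The weekday is Thursday (ISO weekday 4).
That Thursday belongs to ISO week 43 of ISO year 2741.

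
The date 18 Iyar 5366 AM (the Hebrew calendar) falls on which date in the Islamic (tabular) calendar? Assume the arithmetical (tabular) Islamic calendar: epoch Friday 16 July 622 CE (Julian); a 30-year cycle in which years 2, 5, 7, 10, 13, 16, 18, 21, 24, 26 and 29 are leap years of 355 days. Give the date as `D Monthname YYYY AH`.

17 Muharram 1015 AH

Julian Day Number of the source date = 2307784.
Converting JDN 2307784 to the tabular Islamic calendar gives 17 Muharram 1015 AH.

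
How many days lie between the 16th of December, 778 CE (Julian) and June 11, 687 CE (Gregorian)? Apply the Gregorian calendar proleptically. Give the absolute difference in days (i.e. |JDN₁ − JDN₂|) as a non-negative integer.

33429

First date → JDN 2005572; second date → JDN 1972143.
The interval is |2005572 − 1972143| = 33429 days.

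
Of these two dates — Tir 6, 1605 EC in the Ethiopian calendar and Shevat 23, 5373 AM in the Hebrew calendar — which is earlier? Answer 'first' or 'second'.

The two dates have Julian Day Numbers 2310207 and 2310241 respectively.
Since 2310207 < 2310241, the first date comes first.

first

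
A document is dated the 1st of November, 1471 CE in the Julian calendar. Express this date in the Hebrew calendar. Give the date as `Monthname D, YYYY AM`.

Julian Day Number of the source date = 2258645.
Converting JDN 2258645 to the Hebrew calendar gives 17 Cheshvan 5232 AM.

Cheshvan 17, 5232 AM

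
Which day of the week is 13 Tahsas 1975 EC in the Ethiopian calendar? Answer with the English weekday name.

Wednesday

Equivalently 22 December 1982 Gregorian, JDN 2445326.
2445326 ≡ 2 (mod 7); counting from Monday = 0 gives Wednesday.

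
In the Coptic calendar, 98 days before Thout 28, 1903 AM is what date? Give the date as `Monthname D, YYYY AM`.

Paoni 25, 1902 AM

The starting date is JDN 2519762; 2519762 − 98 = 2519664.
JDN 2519664 corresponds to Paoni 25, 1902 AM.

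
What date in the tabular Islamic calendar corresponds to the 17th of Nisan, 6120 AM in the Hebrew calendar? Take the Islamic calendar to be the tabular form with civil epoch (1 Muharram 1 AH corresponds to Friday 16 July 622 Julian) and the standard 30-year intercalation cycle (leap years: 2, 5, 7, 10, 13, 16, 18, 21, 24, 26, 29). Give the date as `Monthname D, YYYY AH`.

The source date corresponds to 4 April 2360 in the Gregorian calendar (JDN 2583126).
That day falls on 16 Muharram 1792 AH in the tabular Islamic calendar.

Muharram 16, 1792 AH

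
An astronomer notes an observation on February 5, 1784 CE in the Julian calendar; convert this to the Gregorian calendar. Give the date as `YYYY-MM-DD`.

1784-02-16

The Julian–Gregorian offset here is 11 days (Julian trailing).
5 February 1784 Julian + 11 days → 16 February 1784 Gregorian.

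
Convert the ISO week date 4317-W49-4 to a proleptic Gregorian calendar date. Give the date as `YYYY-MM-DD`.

4317-12-06

ISO week 1 of 4317 is the week containing the first Thursday of 4317.
Week 49, day 4 (Thursday) lands on 4317-12-06.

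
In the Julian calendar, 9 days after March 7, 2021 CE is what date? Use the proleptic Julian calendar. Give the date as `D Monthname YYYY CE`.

Counting 9 days forward from JDN 2459294 reaches JDN 2459303, which is 16 March 2021 CE.

16 March 2021 CE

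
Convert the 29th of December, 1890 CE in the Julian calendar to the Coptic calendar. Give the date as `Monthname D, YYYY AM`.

Tobi 3, 1607 AM

Both dates share Julian Day Number 2411743; in the Coptic calendar that is 3 Tobi 1607 AM.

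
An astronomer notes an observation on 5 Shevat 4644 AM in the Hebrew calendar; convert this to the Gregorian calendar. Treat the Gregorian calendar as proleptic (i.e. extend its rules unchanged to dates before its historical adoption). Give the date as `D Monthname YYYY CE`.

Both dates share Julian Day Number 2043944; in the Gregorian calendar that is 10 January 884 CE.

10 January 884 CE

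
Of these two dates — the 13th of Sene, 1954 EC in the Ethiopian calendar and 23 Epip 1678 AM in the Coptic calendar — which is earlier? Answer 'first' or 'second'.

first

The two dates have Julian Day Numbers 2437836 and 2437876 respectively.
Since 2437836 < 2437876, the first date comes first.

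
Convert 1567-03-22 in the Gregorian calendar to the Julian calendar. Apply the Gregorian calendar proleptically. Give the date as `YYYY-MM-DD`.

At this point the Julian calendar is 10 days behind the Gregorian.
22 March 1567 Gregorian − 10 days → 12 March 1567 Julian.

1567-03-12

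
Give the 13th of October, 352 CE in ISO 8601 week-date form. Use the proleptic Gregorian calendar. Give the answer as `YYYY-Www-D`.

0352-W42-1

The weekday is Monday (ISO weekday 1).
That Monday belongs to ISO week 42 of ISO year 352.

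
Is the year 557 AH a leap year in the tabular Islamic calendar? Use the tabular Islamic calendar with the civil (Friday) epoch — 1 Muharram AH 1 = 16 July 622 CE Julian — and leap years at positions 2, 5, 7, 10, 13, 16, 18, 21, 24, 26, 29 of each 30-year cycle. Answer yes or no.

no

Year 557 AH is year 17 of its 30-year cycle; leap positions are 2, 5, 7, 10, 13, 16, 18, 21, 24, 26, 29, so it is a common year (354 days).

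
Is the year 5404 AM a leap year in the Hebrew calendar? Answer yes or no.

yes

Hebrew year 5404 is year 8 of its 19-year Metonic cycle; leap years are at positions 3, 6, 8, 11, 14, 17, 19, so it is a leap year (13 months).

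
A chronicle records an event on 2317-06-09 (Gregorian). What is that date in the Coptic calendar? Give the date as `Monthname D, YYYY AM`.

Pashons 29, 2033 AM

Julian Day Number of the source date = 2567486.
Converting JDN 2567486 to the Coptic calendar gives 29 Pashons 2033 AM.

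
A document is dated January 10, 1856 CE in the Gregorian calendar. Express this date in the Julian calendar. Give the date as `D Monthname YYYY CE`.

29 December 1855 CE

At this point the Julian calendar is 12 days behind the Gregorian.
10 January 1856 Gregorian − 12 days → 29 December 1855 Julian.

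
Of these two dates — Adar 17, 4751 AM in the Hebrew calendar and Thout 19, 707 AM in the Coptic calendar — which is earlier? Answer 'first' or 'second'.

second

The two dates have Julian Day Numbers 2083085 and 2082914 respectively.
Since 2082914 < 2083085, the second date comes first.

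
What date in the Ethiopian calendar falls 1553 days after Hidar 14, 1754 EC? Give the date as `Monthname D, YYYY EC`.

Yekatit 16, 1758 EC

Counting 1553 days forward from JDN 2364577 reaches JDN 2366130, which is Yekatit 16, 1758 EC.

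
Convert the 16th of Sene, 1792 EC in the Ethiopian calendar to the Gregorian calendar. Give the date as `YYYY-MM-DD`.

1800-06-22

Both dates share Julian Day Number 2378669; in the Gregorian calendar that is 22 June 1800 CE.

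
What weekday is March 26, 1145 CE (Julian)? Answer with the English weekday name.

In the proleptic Gregorian calendar this is 2 April 1145 (JDN 2139354).
2139354 ≡ 0 (mod 7); counting from Monday = 0 gives Monday.

Monday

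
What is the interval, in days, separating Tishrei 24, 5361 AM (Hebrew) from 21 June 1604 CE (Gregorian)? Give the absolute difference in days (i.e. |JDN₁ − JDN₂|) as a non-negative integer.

First date → JDN 2305723; second date → JDN 2307081.
The interval is |2305723 − 2307081| = 1358 days.

1358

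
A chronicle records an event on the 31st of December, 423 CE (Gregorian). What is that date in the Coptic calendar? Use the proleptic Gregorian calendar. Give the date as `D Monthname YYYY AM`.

Julian Day Number of the source date = 1875922.
Converting JDN 1875922 to the Coptic calendar gives 3 Tobi 140 AM.

3 Tobi 140 AM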